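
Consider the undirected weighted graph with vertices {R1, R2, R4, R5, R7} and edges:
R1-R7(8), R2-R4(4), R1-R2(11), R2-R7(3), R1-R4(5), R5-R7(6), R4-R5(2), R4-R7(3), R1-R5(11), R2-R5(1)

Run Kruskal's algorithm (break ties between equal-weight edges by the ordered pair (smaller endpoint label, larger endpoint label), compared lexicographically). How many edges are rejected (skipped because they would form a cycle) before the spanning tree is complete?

Kruskal's algorithm — process edges by increasing weight (ties by edge label):
R2-R5 (1): add. Components now {R4} {R2,R5} {R7} {R1}
R4-R5 (2): add. Components now {R2,R4,R5} {R7} {R1}
R2-R7 (3): add. Components now {R2,R4,R5,R7} {R1}
R4-R7 (3): skip — R4 and R7 already connected.
R2-R4 (4): skip — R4 and R2 already connected.
R1-R4 (5): add. Components now {R1,R2,R4,R5,R7}
Edges rejected before the tree was complete: 2.

2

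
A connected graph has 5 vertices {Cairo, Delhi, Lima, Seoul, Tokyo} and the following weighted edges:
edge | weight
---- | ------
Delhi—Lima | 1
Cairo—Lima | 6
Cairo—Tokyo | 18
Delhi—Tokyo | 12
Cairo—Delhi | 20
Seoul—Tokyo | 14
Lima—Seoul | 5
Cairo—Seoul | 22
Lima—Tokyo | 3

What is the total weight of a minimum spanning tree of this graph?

15

Prim, starting at Tokyo.
Step 1: frontier [Lima—Tokyo 3, Delhi—Tokyo 12, Seoul—Tokyo 14, Cairo—Tokyo 18] → take Lima—Tokyo (3); add Lima.
Step 2: frontier [Delhi—Lima 1, Lima—Seoul 5, Cairo—Lima 6, Delhi—Tokyo 12, Seoul—Tokyo 14, Cairo—Tokyo 18] → take Delhi—Lima (1); add Delhi.
Step 3: frontier [Cairo—Delhi 20, Lima—Seoul 5, Cairo—Lima 6, Seoul—Tokyo 14, Cairo—Tokyo 18] → take Lima—Seoul (5); add Seoul.
Step 4: frontier [Cairo—Delhi 20, Cairo—Lima 6, Cairo—Seoul 22, Cairo—Tokyo 18] → take Cairo—Lima (6); add Cairo.
MST edges: Lima—Tokyo, Delhi—Lima, Lima—Seoul, Cairo—Lima; total weight 3+1+5+6 = 15.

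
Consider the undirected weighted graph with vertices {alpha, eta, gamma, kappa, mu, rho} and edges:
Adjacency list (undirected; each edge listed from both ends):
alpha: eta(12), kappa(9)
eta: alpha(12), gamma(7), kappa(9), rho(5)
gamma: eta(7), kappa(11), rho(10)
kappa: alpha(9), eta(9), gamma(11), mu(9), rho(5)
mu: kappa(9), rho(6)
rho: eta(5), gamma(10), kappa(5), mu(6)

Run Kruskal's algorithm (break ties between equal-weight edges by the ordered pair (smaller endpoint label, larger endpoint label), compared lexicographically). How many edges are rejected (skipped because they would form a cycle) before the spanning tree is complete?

Kruskal: consider edges lightest-first.
eta-rho (5): add. Components now {mu} {gamma} {alpha} {eta,rho} {kappa}
kappa-rho (5): add. Components now {mu} {gamma} {alpha} {eta,kappa,rho}
mu-rho (6): add. Components now {eta,kappa,mu,rho} {gamma} {alpha}
eta-gamma (7): add. Components now {eta,gamma,kappa,mu,rho} {alpha}
alpha-kappa (9): add. Components now {alpha,eta,gamma,kappa,mu,rho}
Edges rejected before the tree was complete: 0.

0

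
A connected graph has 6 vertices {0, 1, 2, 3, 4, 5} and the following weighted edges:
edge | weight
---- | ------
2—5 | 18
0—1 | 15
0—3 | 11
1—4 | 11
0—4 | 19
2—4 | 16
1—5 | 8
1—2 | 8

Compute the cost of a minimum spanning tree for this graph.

Prim's algorithm from 2:
Step 1: frontier [1—2 8, 2—4 16, 2—5 18] → take 1—2 (8); add 1.
Step 2: frontier [1—5 8, 1—4 11, 0—1 15, 2—4 16, 2—5 18] → take 1—5 (8); add 5.
Step 3: frontier [1—4 11, 0—1 15, 2—4 16] → take 1—4 (11); add 4.
Step 4: frontier [0—1 15, 0—4 19] → take 0—1 (15); add 0.
Step 5: frontier [0—3 11] → take 0—3 (11); add 3.
MST edges: 1—2, 1—5, 1—4, 0—1, 0—3; total weight 8+8+11+15+11 = 53.

53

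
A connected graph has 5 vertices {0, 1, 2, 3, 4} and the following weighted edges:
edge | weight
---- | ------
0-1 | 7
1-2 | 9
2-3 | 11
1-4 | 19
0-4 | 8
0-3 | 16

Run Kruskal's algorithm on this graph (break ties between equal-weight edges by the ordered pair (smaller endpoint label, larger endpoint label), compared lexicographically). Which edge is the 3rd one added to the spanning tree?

Kruskal's algorithm — process edges by increasing weight (ties by edge label):
0-1 (7): add — endpoints in different components.
0-4 (8): add — endpoints in different components.
1-2 (9): add — endpoints in different components.
2-3 (11): add — endpoints in different components.
The 3rd edge added is 1-2.

1-2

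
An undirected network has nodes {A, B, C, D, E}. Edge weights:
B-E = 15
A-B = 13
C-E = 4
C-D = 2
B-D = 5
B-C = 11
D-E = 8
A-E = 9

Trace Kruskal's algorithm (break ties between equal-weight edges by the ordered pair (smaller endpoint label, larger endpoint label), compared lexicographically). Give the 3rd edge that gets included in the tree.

B-D

Kruskal: consider edges lightest-first.
C-D (2): add — endpoints in different components.
C-E (4): add — endpoints in different components.
B-D (5): add — endpoints in different components.
D-E (8): skip — D and E already connected.
A-E (9): add — endpoints in different components.
The 3rd edge added is B-D.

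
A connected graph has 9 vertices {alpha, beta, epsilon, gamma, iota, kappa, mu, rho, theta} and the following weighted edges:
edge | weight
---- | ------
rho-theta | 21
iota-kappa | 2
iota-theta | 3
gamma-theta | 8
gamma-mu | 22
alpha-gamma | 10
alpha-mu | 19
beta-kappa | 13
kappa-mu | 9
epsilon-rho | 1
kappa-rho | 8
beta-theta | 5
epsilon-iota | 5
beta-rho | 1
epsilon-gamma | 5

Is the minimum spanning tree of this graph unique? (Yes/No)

No

Kruskal's algorithm — process edges by increasing weight (ties by edge label):
beta-rho (1): add — endpoints in different components.
epsilon-rho (1): add — endpoints in different components.
iota-kappa (2): add — endpoints in different components.
iota-theta (3): add — endpoints in different components.
beta-theta (5): add — endpoints in different components.
epsilon-gamma (5): add — endpoints in different components.
epsilon-iota (5): skip — iota and epsilon already connected.
gamma-theta (8): skip — theta and gamma already connected.
kappa-rho (8): skip — kappa and rho already connected.
kappa-mu (9): add — endpoints in different components.
alpha-gamma (10): add — endpoints in different components.
Non-tree edge epsilon-iota has weight 5, equal to the heaviest edge on its tree cycle — swapping gives another MST of the same weight. Not unique.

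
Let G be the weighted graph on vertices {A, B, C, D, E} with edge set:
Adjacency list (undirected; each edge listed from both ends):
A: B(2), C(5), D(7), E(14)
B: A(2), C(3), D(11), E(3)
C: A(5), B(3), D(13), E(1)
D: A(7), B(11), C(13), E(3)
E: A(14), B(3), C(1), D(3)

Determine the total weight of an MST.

9

Prim, starting at D.
Step 1: cheapest edge leaving the tree is D-E (3); add E.
Step 2: cheapest edge leaving the tree is C-E (1); add C.
Step 3: cheapest edge leaving the tree is B-C (3); add B.
Step 4: cheapest edge leaving the tree is A-B (2); add A.
MST edges: D-E, C-E, B-C, A-B; total weight 3+1+3+2 = 9.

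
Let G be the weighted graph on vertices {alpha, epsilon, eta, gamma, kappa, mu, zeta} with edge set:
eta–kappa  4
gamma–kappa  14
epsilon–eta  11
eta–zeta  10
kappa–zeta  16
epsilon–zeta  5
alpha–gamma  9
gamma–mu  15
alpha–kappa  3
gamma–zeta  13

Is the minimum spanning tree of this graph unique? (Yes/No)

Kruskal's algorithm — process edges by increasing weight (ties by edge label):
alpha–kappa (3): add — endpoints in different components.
eta–kappa (4): add — endpoints in different components.
epsilon–zeta (5): add — endpoints in different components.
alpha–gamma (9): add — endpoints in different components.
eta–zeta (10): add — endpoints in different components.
epsilon–eta (11): skip — eta and epsilon already connected.
gamma–zeta (13): skip — zeta and gamma already connected.
gamma–kappa (14): skip — kappa and gamma already connected.
gamma–mu (15): add — endpoints in different components.
Every non-tree edge has weight strictly greater than the heaviest edge on the tree path between its endpoints, so the MST is unique.

Yes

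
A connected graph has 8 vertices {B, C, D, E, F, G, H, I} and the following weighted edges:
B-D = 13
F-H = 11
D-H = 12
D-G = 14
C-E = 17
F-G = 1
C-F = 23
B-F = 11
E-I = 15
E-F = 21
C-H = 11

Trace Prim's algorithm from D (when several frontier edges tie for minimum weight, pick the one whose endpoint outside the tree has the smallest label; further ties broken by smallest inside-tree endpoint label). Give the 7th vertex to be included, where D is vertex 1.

E

Grow the tree from D using Prim:
Step 1: cheapest edge leaving the tree is D-H (12); add H.
Step 2: cheapest edge leaving the tree is C-H (11); add C.
Step 3: cheapest edge leaving the tree is F-H (11); add F.
Step 4: cheapest edge leaving the tree is F-G (1); add G.
Step 5: cheapest edge leaving the tree is B-F (11); add B.
Step 6: cheapest edge leaving the tree is C-E (17); add E.
Step 7: cheapest edge leaving the tree is E-I (15); add I.
Vertex order: D, H, C, F, G, B, E, I. The 7th vertex is E.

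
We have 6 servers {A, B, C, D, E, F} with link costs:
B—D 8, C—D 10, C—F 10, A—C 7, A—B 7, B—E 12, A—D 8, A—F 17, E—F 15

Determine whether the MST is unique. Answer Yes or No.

Kruskal's algorithm — process edges by increasing weight (ties by edge label):
A—B (7): add — endpoints in different components.
A—C (7): add — endpoints in different components.
A—D (8): add — endpoints in different components.
B—D (8): skip — B and D already connected.
C—D (10): skip — C and D already connected.
C—F (10): add — endpoints in different components.
B—E (12): add — endpoints in different components.
Non-tree edge B—D has weight 8, equal to the heaviest edge on its tree cycle — swapping gives another MST of the same weight. Not unique.

No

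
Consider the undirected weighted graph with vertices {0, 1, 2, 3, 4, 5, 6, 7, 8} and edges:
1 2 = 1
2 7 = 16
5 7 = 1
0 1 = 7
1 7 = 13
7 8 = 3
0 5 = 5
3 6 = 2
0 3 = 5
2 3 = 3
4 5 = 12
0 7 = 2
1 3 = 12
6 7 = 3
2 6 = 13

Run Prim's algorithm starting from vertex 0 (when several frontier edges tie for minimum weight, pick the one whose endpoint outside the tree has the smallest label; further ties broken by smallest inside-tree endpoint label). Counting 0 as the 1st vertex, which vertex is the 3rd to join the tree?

5

Prim's algorithm from 0:
Step 1: cheapest edge leaving the tree is 0 7 (2); add 7.
Step 2: cheapest edge leaving the tree is 5 7 (1); add 5.
Step 3: cheapest edge leaving the tree is 6 7 (3); add 6.
Step 4: cheapest edge leaving the tree is 3 6 (2); add 3.
Step 5: cheapest edge leaving the tree is 2 3 (3); add 2.
Step 6: cheapest edge leaving the tree is 1 2 (1); add 1.
Step 7: cheapest edge leaving the tree is 7 8 (3); add 8.
Step 8: cheapest edge leaving the tree is 4 5 (12); add 4.
Vertex order: 0, 7, 5, 6, 3, 2, 1, 8, 4. The 3rd vertex is 5.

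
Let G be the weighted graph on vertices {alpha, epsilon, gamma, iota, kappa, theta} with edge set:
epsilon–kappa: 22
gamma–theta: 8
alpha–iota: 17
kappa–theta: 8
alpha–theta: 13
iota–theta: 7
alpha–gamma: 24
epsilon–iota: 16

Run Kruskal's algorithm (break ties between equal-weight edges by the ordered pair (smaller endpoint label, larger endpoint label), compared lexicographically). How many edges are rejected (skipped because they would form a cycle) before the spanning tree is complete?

0

Sort edges by weight, then run Kruskal:
iota–theta (7): add. Components now {iota,theta} {epsilon} {kappa} {gamma} {alpha}
gamma–theta (8): add. Components now {gamma,iota,theta} {epsilon} {kappa} {alpha}
kappa–theta (8): add. Components now {gamma,iota,kappa,theta} {epsilon} {alpha}
alpha–theta (13): add. Components now {alpha,gamma,iota,kappa,theta} {epsilon}
epsilon–iota (16): add. Components now {alpha,epsilon,gamma,iota,kappa,theta}
Edges rejected before the tree was complete: 0.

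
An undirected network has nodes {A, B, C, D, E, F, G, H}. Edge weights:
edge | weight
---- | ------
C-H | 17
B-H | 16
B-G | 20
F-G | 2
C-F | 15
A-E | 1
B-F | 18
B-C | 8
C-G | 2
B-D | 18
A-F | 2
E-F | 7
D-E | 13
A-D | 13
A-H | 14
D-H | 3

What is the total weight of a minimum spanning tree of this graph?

Prim, starting at A.
Step 1: cheapest edge leaving the tree is A-E (1); add E.
Step 2: cheapest edge leaving the tree is A-F (2); add F.
Step 3: cheapest edge leaving the tree is F-G (2); add G.
Step 4: cheapest edge leaving the tree is C-G (2); add C.
Step 5: cheapest edge leaving the tree is B-C (8); add B.
Step 6: cheapest edge leaving the tree is A-D (13); add D.
Step 7: cheapest edge leaving the tree is D-H (3); add H.
MST edges: A-E, A-F, F-G, C-G, B-C, A-D, D-H; total weight 1+2+2+2+8+13+3 = 31.

31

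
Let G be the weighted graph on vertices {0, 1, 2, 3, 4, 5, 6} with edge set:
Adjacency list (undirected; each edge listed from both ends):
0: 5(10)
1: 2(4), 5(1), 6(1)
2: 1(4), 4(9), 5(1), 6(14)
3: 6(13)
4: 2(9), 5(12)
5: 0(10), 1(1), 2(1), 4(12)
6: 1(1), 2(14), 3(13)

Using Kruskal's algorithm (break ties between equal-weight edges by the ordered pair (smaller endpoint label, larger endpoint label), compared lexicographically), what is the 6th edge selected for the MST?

3-6

Kruskal's algorithm — process edges by increasing weight (ties by edge label):
1 5 (1): add. Components now {0} {1,5} {2} {3} {4} {6}
1 6 (1): add. Components now {0} {1,5,6} {2} {3} {4}
2 5 (1): add. Components now {0} {1,2,5,6} {3} {4}
1 2 (4): skip — 1 and 2 already connected.
2 4 (9): add. Components now {0} {1,2,4,5,6} {3}
0 5 (10): add. Components now {0,1,2,4,5,6} {3}
4 5 (12): skip — 4 and 5 already connected.
3 6 (13): add. Components now {0,1,2,3,4,5,6}
The 6th edge added is 3 6.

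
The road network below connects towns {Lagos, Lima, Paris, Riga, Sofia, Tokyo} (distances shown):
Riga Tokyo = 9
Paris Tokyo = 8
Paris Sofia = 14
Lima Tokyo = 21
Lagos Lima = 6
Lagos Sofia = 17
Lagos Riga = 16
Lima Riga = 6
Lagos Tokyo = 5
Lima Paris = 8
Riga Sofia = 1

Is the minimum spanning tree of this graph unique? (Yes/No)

No

Sort edges by weight, then run Kruskal:
Riga Sofia (1): add — endpoints in different components.
Lagos Tokyo (5): add — endpoints in different components.
Lagos Lima (6): add — endpoints in different components.
Lima Riga (6): add — endpoints in different components.
Lima Paris (8): add — endpoints in different components.
Non-tree edge Paris Tokyo has weight 8, equal to the heaviest edge on its tree cycle — swapping gives another MST of the same weight. Not unique.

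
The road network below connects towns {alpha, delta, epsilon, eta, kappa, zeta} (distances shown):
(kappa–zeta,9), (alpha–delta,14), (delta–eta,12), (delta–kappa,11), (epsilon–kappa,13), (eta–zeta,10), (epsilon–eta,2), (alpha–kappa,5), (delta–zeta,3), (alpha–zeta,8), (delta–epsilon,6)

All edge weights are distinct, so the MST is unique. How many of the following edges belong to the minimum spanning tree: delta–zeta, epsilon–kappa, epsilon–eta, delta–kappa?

2

Kruskal's algorithm — process edges by increasing weight (ties by edge label):
epsilon–eta (2): add — endpoints in different components.
delta–zeta (3): add — endpoints in different components.
alpha–kappa (5): add — endpoints in different components.
delta–epsilon (6): add — endpoints in different components.
alpha–zeta (8): add — endpoints in different components.
MST edge set: {epsilon–eta, delta–zeta, alpha–kappa, delta–epsilon, alpha–zeta}.
Of the listed edges, {delta–zeta, epsilon–eta} are in the MST → 2.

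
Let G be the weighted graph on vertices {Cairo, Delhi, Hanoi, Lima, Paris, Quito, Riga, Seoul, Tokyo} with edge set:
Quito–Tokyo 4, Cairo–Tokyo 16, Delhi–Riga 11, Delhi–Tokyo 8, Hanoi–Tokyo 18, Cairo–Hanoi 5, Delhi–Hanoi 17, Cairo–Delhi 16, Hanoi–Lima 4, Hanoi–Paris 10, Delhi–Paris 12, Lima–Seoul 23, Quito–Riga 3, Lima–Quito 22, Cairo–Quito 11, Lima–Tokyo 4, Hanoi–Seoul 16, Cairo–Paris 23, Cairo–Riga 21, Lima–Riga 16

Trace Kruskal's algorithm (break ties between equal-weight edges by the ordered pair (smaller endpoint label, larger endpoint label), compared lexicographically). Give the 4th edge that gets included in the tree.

Sort edges by weight, then run Kruskal:
Quito–Riga (3): add — endpoints in different components.
Hanoi–Lima (4): add — endpoints in different components.
Lima–Tokyo (4): add — endpoints in different components.
Quito–Tokyo (4): add — endpoints in different components.
Cairo–Hanoi (5): add — endpoints in different components.
Delhi–Tokyo (8): add — endpoints in different components.
Hanoi–Paris (10): add — endpoints in different components.
Cairo–Quito (11): skip — Cairo and Quito already connected.
Delhi–Riga (11): skip — Delhi and Riga already connected.
Delhi–Paris (12): skip — Delhi and Paris already connected.
Cairo–Delhi (16): skip — Delhi and Cairo already connected.
Cairo–Tokyo (16): skip — Tokyo and Cairo already connected.
Hanoi–Seoul (16): add — endpoints in different components.
The 4th edge added is Quito–Tokyo.

Quito-Tokyo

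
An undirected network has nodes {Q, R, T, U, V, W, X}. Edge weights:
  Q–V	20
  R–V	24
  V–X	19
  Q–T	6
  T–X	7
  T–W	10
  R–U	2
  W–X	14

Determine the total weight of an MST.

Kruskal: consider edges lightest-first.
R–U (2): add. Components now {V} {X} {W} {R,U} {Q} {T}
Q–T (6): add. Components now {V} {X} {W} {R,U} {Q,T}
T–X (7): add. Components now {V} {Q,T,X} {W} {R,U}
T–W (10): add. Components now {V} {Q,T,W,X} {R,U}
W–X (14): skip — X and W already connected.
V–X (19): add. Components now {Q,T,V,W,X} {R,U}
Q–V (20): skip — V and Q already connected.
R–V (24): add. Components now {Q,R,T,U,V,W,X}
MST edges: R–U, Q–T, T–X, T–W, V–X, R–V; total weight 2+6+7+10+19+24 = 68.

68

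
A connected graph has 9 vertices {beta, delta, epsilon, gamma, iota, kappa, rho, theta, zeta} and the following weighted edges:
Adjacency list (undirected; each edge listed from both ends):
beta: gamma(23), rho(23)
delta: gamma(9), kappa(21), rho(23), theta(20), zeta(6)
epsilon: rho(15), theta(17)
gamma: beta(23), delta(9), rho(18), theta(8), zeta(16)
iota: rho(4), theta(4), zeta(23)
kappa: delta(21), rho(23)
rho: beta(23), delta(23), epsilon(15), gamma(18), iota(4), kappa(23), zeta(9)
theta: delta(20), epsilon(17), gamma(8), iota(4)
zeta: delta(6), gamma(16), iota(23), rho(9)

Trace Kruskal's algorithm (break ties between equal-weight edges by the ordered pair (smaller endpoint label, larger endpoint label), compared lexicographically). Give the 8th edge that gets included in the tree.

beta-gamma

Sort edges by weight, then run Kruskal:
iota—rho (4): add — endpoints in different components.
iota—theta (4): add — endpoints in different components.
delta—zeta (6): add — endpoints in different components.
gamma—theta (8): add — endpoints in different components.
delta—gamma (9): add — endpoints in different components.
rho—zeta (9): skip — zeta and rho already connected.
epsilon—rho (15): add — endpoints in different components.
gamma—zeta (16): skip — zeta and gamma already connected.
epsilon—theta (17): skip — theta and epsilon already connected.
gamma—rho (18): skip — gamma and rho already connected.
delta—theta (20): skip — delta and theta already connected.
delta—kappa (21): add — endpoints in different components.
beta—gamma (23): add — endpoints in different components.
The 8th edge added is beta—gamma.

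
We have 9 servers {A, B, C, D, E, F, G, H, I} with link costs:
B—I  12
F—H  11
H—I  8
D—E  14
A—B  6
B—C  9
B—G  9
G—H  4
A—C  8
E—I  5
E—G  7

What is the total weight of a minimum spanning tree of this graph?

Kruskal's algorithm — process edges by increasing weight (ties by edge label):
G—H (4): add — endpoints in different components.
E—I (5): add — endpoints in different components.
A—B (6): add — endpoints in different components.
E—G (7): add — endpoints in different components.
A—C (8): add — endpoints in different components.
H—I (8): skip — H and I already connected.
B—C (9): skip — B and C already connected.
B—G (9): add — endpoints in different components.
F—H (11): add — endpoints in different components.
B—I (12): skip — B and I already connected.
D—E (14): add — endpoints in different components.
MST edges: G—H, E—I, A—B, E—G, A—C, B—G, F—H, D—E; total weight 4+5+6+7+8+9+11+14 = 64.

64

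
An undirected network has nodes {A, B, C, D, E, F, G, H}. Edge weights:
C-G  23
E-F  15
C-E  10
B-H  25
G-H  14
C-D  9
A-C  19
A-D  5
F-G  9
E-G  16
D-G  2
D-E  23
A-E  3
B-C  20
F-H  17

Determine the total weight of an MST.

62

Sort edges by weight, then run Kruskal:
D-G (2): add — endpoints in different components.
A-E (3): add — endpoints in different components.
A-D (5): add — endpoints in different components.
C-D (9): add — endpoints in different components.
F-G (9): add — endpoints in different components.
C-E (10): skip — C and E already connected.
G-H (14): add — endpoints in different components.
E-F (15): skip — E and F already connected.
E-G (16): skip — E and G already connected.
F-H (17): skip — F and H already connected.
A-C (19): skip — A and C already connected.
B-C (20): add — endpoints in different components.
MST edges: D-G, A-E, A-D, C-D, F-G, G-H, B-C; total weight 2+3+5+9+9+14+20 = 62.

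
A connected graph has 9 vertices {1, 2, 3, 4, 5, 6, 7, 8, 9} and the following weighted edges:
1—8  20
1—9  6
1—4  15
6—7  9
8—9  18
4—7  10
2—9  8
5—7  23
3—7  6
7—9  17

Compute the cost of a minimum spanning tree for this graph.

95

Kruskal: consider edges lightest-first.
1—9 (6): add — endpoints in different components.
3—7 (6): add — endpoints in different components.
2—9 (8): add — endpoints in different components.
6—7 (9): add — endpoints in different components.
4—7 (10): add — endpoints in different components.
1—4 (15): add — endpoints in different components.
7—9 (17): skip — 7 and 9 already connected.
8—9 (18): add — endpoints in different components.
1—8 (20): skip — 1 and 8 already connected.
5—7 (23): add — endpoints in different components.
MST edges: 1—9, 3—7, 2—9, 6—7, 4—7, 1—4, 8—9, 5—7; total weight 6+6+8+9+10+15+18+23 = 95.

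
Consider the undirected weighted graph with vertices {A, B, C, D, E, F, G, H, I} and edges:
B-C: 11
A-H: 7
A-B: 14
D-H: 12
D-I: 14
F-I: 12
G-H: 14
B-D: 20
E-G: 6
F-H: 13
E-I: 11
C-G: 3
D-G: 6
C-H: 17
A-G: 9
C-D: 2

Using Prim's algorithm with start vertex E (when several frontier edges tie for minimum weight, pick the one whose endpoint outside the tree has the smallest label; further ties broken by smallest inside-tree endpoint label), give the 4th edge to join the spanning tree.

A-G

Prim, starting at E.
Step 1: cheapest edge leaving the tree is E-G (6); add G.
Step 2: cheapest edge leaving the tree is C-G (3); add C.
Step 3: cheapest edge leaving the tree is C-D (2); add D.
Step 4: cheapest edge leaving the tree is A-G (9); add A.
Step 5: cheapest edge leaving the tree is A-H (7); add H.
Step 6: cheapest edge leaving the tree is B-C (11); add B.
Step 7: cheapest edge leaving the tree is E-I (11); add I.
Step 8: cheapest edge leaving the tree is F-I (12); add F.
The 4th edge added is A-G.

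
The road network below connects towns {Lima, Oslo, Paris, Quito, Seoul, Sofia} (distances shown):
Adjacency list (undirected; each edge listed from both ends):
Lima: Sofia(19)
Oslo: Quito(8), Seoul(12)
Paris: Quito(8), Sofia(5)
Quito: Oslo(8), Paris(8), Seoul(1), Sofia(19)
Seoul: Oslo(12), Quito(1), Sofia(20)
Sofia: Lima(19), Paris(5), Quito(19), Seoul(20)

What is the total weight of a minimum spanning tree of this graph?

Prim's algorithm from Lima:
Step 1: frontier [Lima-Sofia 19] → take Lima-Sofia (19); add Sofia.
Step 2: frontier [Paris-Sofia 5, Quito-Sofia 19, Seoul-Sofia 20] → take Paris-Sofia (5); add Paris.
Step 3: frontier [Paris-Quito 8, Quito-Sofia 19, Seoul-Sofia 20] → take Paris-Quito (8); add Quito.
Step 4: frontier [Quito-Seoul 1, Oslo-Quito 8, Seoul-Sofia 20] → take Quito-Seoul (1); add Seoul.
Step 5: frontier [Oslo-Quito 8, Oslo-Seoul 12] → take Oslo-Quito (8); add Oslo.
MST edges: Lima-Sofia, Paris-Sofia, Paris-Quito, Quito-Seoul, Oslo-Quito; total weight 19+5+8+1+8 = 41.

41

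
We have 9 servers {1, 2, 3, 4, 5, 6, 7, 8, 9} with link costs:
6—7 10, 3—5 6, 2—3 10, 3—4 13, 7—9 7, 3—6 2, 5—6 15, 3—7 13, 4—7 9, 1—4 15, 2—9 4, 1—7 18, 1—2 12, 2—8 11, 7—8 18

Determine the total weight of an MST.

61

Kruskal: consider edges lightest-first.
3—6 (2): add — endpoints in different components.
2—9 (4): add — endpoints in different components.
3—5 (6): add — endpoints in different components.
7—9 (7): add — endpoints in different components.
4—7 (9): add — endpoints in different components.
2—3 (10): add — endpoints in different components.
6—7 (10): skip — 6 and 7 already connected.
2—8 (11): add — endpoints in different components.
1—2 (12): add — endpoints in different components.
MST edges: 3—6, 2—9, 3—5, 7—9, 4—7, 2—3, 2—8, 1—2; total weight 2+4+6+7+9+10+11+12 = 61.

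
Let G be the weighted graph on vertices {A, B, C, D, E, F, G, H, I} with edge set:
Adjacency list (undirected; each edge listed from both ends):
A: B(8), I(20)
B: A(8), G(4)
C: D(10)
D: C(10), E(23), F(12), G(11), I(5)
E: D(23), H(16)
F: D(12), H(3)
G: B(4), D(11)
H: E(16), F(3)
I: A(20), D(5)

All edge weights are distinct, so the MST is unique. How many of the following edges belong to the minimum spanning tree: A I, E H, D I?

2

Kruskal's algorithm — process edges by increasing weight (ties by edge label):
F H (3): add — endpoints in different components.
B G (4): add — endpoints in different components.
D I (5): add — endpoints in different components.
A B (8): add — endpoints in different components.
C D (10): add — endpoints in different components.
D G (11): add — endpoints in different components.
D F (12): add — endpoints in different components.
E H (16): add — endpoints in different components.
MST edge set: {F H, B G, D I, A B, C D, D G, D F, E H}.
Of the listed edges, {E H, D I} are in the MST → 2.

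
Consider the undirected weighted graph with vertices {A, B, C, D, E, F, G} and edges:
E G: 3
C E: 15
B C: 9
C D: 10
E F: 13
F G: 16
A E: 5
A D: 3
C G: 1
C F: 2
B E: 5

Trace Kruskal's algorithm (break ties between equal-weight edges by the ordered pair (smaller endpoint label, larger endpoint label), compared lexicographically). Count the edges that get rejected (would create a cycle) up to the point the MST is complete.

0

Kruskal's algorithm — process edges by increasing weight (ties by edge label):
C G (1): add — endpoints in different components.
C F (2): add — endpoints in different components.
A D (3): add — endpoints in different components.
E G (3): add — endpoints in different components.
A E (5): add — endpoints in different components.
B E (5): add — endpoints in different components.
Edges rejected before the tree was complete: 0.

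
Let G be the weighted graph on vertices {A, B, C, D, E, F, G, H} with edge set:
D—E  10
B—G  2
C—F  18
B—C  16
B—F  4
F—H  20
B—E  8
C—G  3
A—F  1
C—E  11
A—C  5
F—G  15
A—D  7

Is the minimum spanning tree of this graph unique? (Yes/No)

Kruskal's algorithm — process edges by increasing weight (ties by edge label):
A—F (1): add — endpoints in different components.
B—G (2): add — endpoints in different components.
C—G (3): add — endpoints in different components.
B—F (4): add — endpoints in different components.
A—C (5): skip — A and C already connected.
A—D (7): add — endpoints in different components.
B—E (8): add — endpoints in different components.
D—E (10): skip — D and E already connected.
C—E (11): skip — C and E already connected.
F—G (15): skip — F and G already connected.
B—C (16): skip — B and C already connected.
C—F (18): skip — C and F already connected.
F—H (20): add — endpoints in different components.
Every non-tree edge has weight strictly greater than the heaviest edge on the tree path between its endpoints, so the MST is unique.

Yes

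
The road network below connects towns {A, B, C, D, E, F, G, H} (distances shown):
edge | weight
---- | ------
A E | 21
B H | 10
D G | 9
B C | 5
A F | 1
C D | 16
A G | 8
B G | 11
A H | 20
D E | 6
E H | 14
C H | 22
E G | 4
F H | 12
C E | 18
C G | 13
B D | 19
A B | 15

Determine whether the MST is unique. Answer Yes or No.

Yes

Kruskal's algorithm — process edges by increasing weight (ties by edge label):
A F (1): add — endpoints in different components.
E G (4): add — endpoints in different components.
B C (5): add — endpoints in different components.
D E (6): add — endpoints in different components.
A G (8): add — endpoints in different components.
D G (9): skip — D and G already connected.
B H (10): add — endpoints in different components.
B G (11): add — endpoints in different components.
Every non-tree edge has weight strictly greater than the heaviest edge on the tree path between its endpoints, so the MST is unique.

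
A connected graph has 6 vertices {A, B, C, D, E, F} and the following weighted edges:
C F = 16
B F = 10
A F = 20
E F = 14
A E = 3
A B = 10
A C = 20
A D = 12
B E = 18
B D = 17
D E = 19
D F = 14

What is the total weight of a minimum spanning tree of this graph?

Kruskal's algorithm — process edges by increasing weight (ties by edge label):
A E (3): add. Components now {A,E} {B} {C} {D} {F}
A B (10): add. Components now {A,B,E} {C} {D} {F}
B F (10): add. Components now {A,B,E,F} {C} {D}
A D (12): add. Components now {A,B,D,E,F} {C}
D F (14): skip — D and F already connected.
E F (14): skip — E and F already connected.
C F (16): add. Components now {A,B,C,D,E,F}
MST edges: A E, A B, B F, A D, C F; total weight 3+10+10+12+16 = 51.

51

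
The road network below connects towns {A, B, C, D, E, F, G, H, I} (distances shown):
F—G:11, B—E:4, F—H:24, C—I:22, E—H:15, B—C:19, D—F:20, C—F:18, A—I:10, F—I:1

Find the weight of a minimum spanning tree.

98

Kruskal's algorithm — process edges by increasing weight (ties by edge label):
F—I (1): add — endpoints in different components.
B—E (4): add — endpoints in different components.
A—I (10): add — endpoints in different components.
F—G (11): add — endpoints in different components.
E—H (15): add — endpoints in different components.
C—F (18): add — endpoints in different components.
B—C (19): add — endpoints in different components.
D—F (20): add — endpoints in different components.
MST edges: F—I, B—E, A—I, F—G, E—H, C—F, B—C, D—F; total weight 1+4+10+11+15+18+19+20 = 98.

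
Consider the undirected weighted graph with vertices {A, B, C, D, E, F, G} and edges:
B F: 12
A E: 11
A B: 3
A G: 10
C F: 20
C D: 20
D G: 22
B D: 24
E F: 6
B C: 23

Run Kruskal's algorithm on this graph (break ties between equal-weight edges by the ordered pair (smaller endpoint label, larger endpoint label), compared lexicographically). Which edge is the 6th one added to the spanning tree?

C-F

Kruskal: consider edges lightest-first.
A B (3): add. Components now {A,B} {C} {D} {E} {F} {G}
E F (6): add. Components now {A,B} {C} {D} {E,F} {G}
A G (10): add. Components now {A,B,G} {C} {D} {E,F}
A E (11): add. Components now {A,B,E,F,G} {C} {D}
B F (12): skip — B and F already connected.
C D (20): add. Components now {A,B,E,F,G} {C,D}
C F (20): add. Components now {A,B,C,D,E,F,G}
The 6th edge added is C F.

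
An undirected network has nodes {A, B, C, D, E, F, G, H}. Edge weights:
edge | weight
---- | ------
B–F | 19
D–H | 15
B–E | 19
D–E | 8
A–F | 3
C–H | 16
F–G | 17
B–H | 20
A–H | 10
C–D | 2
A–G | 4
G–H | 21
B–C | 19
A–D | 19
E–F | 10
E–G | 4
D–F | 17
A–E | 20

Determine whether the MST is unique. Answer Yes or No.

Sort edges by weight, then run Kruskal:
C–D (2): add — endpoints in different components.
A–F (3): add — endpoints in different components.
A–G (4): add — endpoints in different components.
E–G (4): add — endpoints in different components.
D–E (8): add — endpoints in different components.
A–H (10): add — endpoints in different components.
E–F (10): skip — E and F already connected.
D–H (15): skip — D and H already connected.
C–H (16): skip — C and H already connected.
D–F (17): skip — D and F already connected.
F–G (17): skip — F and G already connected.
A–D (19): skip — A and D already connected.
B–C (19): add — endpoints in different components.
Non-tree edge B–F has weight 19, equal to the heaviest edge on its tree cycle — swapping gives another MST of the same weight. Not unique.

No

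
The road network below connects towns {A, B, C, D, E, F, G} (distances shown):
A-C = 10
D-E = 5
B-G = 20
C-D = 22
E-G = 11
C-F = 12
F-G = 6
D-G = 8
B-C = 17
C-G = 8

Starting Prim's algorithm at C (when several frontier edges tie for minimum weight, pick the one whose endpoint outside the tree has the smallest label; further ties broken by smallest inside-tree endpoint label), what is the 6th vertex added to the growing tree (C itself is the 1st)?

Prim, starting at C.
Step 1: frontier [C-G 8, A-C 10, C-F 12, B-C 17, C-D 22] → take C-G (8); add G.
Step 2: frontier [A-C 10, C-F 12, B-C 17, C-D 22, F-G 6, D-G 8, E-G 11, B-G 20] → take F-G (6); add F.
Step 3: frontier [A-C 10, B-C 17, C-D 22, D-G 8, E-G 11, B-G 20] → take D-G (8); add D.
Step 4: frontier [A-C 10, B-C 17, D-E 5, E-G 11, B-G 20] → take D-E (5); add E.
Step 5: frontier [A-C 10, B-C 17, B-G 20] → take A-C (10); add A.
Step 6: frontier [B-C 17, B-G 20] → take B-C (17); add B.
Vertex order: C, G, F, D, E, A, B. The 6th vertex is A.

A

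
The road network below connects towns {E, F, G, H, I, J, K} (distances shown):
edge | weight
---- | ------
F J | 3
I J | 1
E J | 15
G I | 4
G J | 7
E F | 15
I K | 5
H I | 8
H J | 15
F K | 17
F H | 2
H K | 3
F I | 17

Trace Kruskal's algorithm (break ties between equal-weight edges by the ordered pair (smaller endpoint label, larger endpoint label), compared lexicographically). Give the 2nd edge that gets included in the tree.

F-H

Sort edges by weight, then run Kruskal:
I J (1): add — endpoints in different components.
F H (2): add — endpoints in different components.
F J (3): add — endpoints in different components.
H K (3): add — endpoints in different components.
G I (4): add — endpoints in different components.
I K (5): skip — I and K already connected.
G J (7): skip — G and J already connected.
H I (8): skip — H and I already connected.
E F (15): add — endpoints in different components.
The 2nd edge added is F H.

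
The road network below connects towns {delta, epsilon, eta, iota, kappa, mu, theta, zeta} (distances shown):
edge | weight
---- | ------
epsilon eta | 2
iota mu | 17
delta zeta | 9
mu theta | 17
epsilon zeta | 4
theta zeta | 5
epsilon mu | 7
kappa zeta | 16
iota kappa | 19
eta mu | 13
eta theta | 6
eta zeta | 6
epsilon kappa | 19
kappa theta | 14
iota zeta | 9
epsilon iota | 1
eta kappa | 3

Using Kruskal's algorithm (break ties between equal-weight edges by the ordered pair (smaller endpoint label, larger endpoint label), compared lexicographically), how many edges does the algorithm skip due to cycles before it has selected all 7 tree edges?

2

Kruskal's algorithm — process edges by increasing weight (ties by edge label):
epsilon iota (1): add — endpoints in different components.
epsilon eta (2): add — endpoints in different components.
eta kappa (3): add — endpoints in different components.
epsilon zeta (4): add — endpoints in different components.
theta zeta (5): add — endpoints in different components.
eta theta (6): skip — eta and theta already connected.
eta zeta (6): skip — eta and zeta already connected.
epsilon mu (7): add — endpoints in different components.
delta zeta (9): add — endpoints in different components.
Edges rejected before the tree was complete: 2.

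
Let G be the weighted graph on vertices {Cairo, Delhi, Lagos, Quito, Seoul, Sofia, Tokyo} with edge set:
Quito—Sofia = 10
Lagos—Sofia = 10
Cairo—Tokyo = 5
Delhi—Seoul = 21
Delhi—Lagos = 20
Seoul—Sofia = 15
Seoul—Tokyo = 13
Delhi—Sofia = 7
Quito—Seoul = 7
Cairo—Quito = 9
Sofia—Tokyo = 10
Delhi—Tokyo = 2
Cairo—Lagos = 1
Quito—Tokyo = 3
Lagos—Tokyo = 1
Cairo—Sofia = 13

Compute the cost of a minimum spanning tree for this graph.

21

Grow the tree from Lagos using Prim:
Step 1: cheapest edge leaving the tree is Cairo—Lagos (1); add Cairo.
Step 2: cheapest edge leaving the tree is Lagos—Tokyo (1); add Tokyo.
Step 3: cheapest edge leaving the tree is Delhi—Tokyo (2); add Delhi.
Step 4: cheapest edge leaving the tree is Quito—Tokyo (3); add Quito.
Step 5: cheapest edge leaving the tree is Quito—Seoul (7); add Seoul.
Step 6: cheapest edge leaving the tree is Delhi—Sofia (7); add Sofia.
MST edges: Cairo—Lagos, Lagos—Tokyo, Delhi—Tokyo, Quito—Tokyo, Quito—Seoul, Delhi—Sofia; total weight 1+1+2+3+7+7 = 21.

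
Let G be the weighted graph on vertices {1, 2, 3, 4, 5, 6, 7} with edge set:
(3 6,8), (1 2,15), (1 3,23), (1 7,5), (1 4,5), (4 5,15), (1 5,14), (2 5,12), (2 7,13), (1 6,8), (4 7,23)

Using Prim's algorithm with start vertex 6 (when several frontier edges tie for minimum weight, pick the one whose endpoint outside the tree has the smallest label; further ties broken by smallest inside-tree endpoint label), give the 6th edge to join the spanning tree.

2-5

Grow the tree from 6 using Prim:
Step 1: cheapest edge leaving the tree is 1 6 (8); add 1.
Step 2: cheapest edge leaving the tree is 1 4 (5); add 4.
Step 3: cheapest edge leaving the tree is 1 7 (5); add 7.
Step 4: cheapest edge leaving the tree is 3 6 (8); add 3.
Step 5: cheapest edge leaving the tree is 2 7 (13); add 2.
Step 6: cheapest edge leaving the tree is 2 5 (12); add 5.
The 6th edge added is 2 5.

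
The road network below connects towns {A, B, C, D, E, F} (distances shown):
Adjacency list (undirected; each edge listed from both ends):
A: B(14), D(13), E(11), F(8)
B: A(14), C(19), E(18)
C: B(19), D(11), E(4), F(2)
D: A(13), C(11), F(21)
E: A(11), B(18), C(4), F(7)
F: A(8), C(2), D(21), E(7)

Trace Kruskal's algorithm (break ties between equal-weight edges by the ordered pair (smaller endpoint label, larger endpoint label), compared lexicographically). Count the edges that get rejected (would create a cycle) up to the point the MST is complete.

Sort edges by weight, then run Kruskal:
C–F (2): add. Components now {A} {B} {C,F} {D} {E}
C–E (4): add. Components now {A} {B} {C,E,F} {D}
E–F (7): skip — E and F already connected.
A–F (8): add. Components now {A,C,E,F} {B} {D}
A–E (11): skip — A and E already connected.
C–D (11): add. Components now {A,C,D,E,F} {B}
A–D (13): skip — A and D already connected.
A–B (14): add. Components now {A,B,C,D,E,F}
Edges rejected before the tree was complete: 3.

3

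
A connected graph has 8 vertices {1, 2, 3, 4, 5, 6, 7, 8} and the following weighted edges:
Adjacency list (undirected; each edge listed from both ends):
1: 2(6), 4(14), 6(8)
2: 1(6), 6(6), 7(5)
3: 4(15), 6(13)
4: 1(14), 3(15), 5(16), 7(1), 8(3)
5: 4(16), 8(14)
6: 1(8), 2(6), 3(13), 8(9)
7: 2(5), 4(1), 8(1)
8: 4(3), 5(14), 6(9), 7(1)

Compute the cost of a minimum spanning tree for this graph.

46

Grow the tree from 4 using Prim:
Step 1: frontier [4–7 1, 4–8 3, 1–4 14, 3–4 15, 4–5 16] → take 4–7 (1); add 7.
Step 2: frontier [4–8 3, 1–4 14, 3–4 15, 4–5 16, 7–8 1, 2–7 5] → take 7–8 (1); add 8.
Step 3: frontier [1–4 14, 3–4 15, 4–5 16, 2–7 5, 6–8 9, 5–8 14] → take 2–7 (5); add 2.
Step 4: frontier [1–2 6, 2–6 6, 1–4 14, 3–4 15, 4–5 16, 6–8 9, 5–8 14] → take 1–2 (6); add 1.
Step 5: frontier [1–6 8, 2–6 6, 3–4 15, 4–5 16, 6–8 9, 5–8 14] → take 2–6 (6); add 6.
Step 6: frontier [3–4 15, 4–5 16, 3–6 13, 5–8 14] → take 3–6 (13); add 3.
Step 7: frontier [4–5 16, 5–8 14] → take 5–8 (14); add 5.
MST edges: 4–7, 7–8, 2–7, 1–2, 2–6, 3–6, 5–8; total weight 1+1+5+6+6+13+14 = 46.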